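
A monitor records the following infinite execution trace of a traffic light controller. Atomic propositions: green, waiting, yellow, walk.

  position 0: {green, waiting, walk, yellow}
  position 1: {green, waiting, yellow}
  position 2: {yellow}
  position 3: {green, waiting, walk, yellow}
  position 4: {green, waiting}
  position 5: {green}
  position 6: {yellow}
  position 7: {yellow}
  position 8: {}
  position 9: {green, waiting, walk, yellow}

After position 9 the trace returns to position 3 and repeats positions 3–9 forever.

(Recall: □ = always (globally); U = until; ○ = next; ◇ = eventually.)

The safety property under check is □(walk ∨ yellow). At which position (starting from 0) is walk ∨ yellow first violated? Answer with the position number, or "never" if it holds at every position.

Check walk ∨ yellow at each position in order: 0 ✓, 1 ✓, 2 ✓, 3 ✓.
At position 4 the labels are {green, waiting}, so walk ∨ yellow is false there. This is the first violation.

4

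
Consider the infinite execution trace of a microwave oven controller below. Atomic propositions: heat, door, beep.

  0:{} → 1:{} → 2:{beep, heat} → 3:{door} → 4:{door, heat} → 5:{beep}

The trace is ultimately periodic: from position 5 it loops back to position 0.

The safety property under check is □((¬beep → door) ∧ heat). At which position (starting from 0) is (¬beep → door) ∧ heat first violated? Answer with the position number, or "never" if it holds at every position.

At position 0 the labels are {}, so (¬beep → door) ∧ heat is false there. This is the first violation.

0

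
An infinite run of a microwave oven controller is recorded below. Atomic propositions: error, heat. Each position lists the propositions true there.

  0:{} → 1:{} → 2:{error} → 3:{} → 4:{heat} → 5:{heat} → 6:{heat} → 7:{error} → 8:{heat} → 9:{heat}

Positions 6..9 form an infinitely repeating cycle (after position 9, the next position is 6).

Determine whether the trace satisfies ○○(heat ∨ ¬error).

The position after 0 is 1; ○(heat ∨ ¬error) is false there.

No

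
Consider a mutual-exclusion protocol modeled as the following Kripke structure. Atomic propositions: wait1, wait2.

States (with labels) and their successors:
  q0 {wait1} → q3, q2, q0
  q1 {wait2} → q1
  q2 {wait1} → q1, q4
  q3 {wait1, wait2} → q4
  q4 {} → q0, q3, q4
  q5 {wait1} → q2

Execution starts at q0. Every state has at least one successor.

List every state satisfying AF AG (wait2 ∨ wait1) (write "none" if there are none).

{q1}

States satisfying AG (wait2 ∨ wait1): {q1}.
States satisfying AF AG (wait2 ∨ wait1): {q1}.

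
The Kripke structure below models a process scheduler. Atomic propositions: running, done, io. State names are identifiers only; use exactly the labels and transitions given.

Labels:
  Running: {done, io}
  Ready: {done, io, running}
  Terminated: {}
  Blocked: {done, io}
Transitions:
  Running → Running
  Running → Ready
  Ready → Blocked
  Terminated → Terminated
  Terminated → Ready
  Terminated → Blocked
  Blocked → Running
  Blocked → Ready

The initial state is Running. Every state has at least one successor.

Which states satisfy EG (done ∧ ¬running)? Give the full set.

States satisfying done ∧ ¬running: {Running, Blocked}.
States satisfying EG (done ∧ ¬running): {Running, Blocked}.

{Running, Blocked}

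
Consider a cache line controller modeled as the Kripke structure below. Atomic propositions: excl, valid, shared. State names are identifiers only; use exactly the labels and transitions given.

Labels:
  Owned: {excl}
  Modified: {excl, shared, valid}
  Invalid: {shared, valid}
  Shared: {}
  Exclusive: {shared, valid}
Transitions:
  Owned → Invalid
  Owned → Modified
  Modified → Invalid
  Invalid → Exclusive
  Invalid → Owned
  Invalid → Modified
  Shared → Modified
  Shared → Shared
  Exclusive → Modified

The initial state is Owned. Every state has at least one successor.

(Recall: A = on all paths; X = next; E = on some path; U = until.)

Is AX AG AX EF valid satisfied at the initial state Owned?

Yes

States satisfying AG AX EF valid: {Owned, Modified, Invalid, Shared, Exclusive}.
States satisfying AX AG AX EF valid: {Owned, Modified, Invalid, Shared, Exclusive}.
Owned ∈ Sat(AX AG AX EF valid).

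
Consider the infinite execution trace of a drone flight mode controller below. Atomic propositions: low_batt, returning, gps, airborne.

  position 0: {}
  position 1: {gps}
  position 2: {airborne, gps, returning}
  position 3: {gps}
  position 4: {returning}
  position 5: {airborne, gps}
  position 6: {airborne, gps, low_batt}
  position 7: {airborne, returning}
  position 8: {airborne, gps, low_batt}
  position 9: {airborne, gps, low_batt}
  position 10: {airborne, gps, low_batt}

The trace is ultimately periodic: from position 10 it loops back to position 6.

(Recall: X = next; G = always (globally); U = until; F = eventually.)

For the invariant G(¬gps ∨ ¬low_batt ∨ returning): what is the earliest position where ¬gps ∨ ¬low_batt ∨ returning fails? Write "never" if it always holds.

Check ¬gps ∨ ¬low_batt ∨ returning at each position in order: 0 ✓, 1 ✓, 2 ✓, 3 ✓, 4 ✓, 5 ✓.
At position 6 the labels are {airborne, gps, low_batt}, so ¬gps ∨ ¬low_batt ∨ returning is false there. This is the first violation.

6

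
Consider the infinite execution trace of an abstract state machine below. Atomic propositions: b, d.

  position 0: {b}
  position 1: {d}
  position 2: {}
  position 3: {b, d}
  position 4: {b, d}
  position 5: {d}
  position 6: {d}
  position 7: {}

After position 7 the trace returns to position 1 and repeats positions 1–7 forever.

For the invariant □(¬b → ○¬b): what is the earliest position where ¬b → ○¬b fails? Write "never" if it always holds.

Check ¬b → ○¬b at each position in order: 0 ✓, 1 ✓.
At position 2 the labels are {} and the next position 3 has {b, d}, so ¬b → ○¬b is false there. This is the first violation.

2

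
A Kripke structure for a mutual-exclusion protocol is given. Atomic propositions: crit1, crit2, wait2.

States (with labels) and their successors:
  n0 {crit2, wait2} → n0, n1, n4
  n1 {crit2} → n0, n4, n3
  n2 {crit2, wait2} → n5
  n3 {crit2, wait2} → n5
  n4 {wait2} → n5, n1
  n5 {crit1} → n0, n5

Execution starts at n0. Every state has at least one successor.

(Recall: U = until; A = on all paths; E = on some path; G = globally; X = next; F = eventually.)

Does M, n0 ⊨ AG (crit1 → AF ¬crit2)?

Satisfied

States satisfying crit1 → AF ¬crit2: {n0, n1, n2, n3, n4, n5}.
States satisfying AG (crit1 → AF ¬crit2): {n0, n1, n2, n3, n4, n5}.
Every state reachable from n0 satisfies crit1 → AF ¬crit2.
n0 ∈ Sat(AG (crit1 → AF ¬crit2)).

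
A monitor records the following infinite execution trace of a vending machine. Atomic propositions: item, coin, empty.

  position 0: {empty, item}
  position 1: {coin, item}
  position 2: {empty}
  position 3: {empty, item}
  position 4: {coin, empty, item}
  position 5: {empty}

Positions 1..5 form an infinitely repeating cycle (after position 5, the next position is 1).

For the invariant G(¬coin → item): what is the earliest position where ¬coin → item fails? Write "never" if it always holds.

2

Check ¬coin → item at each position in order: 0 ✓, 1 ✓.
At position 2 the labels are {empty}, so ¬coin → item is false there. This is the first violation.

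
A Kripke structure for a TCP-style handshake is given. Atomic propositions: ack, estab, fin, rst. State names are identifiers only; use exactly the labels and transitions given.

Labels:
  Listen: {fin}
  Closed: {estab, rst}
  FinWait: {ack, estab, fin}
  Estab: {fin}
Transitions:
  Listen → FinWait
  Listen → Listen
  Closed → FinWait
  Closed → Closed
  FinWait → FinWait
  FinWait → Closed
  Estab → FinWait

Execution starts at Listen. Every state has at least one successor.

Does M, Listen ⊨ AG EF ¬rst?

States satisfying EF ¬rst: {Listen, Closed, FinWait, Estab}.
States satisfying AG EF ¬rst: {Listen, Closed, FinWait, Estab}.
Every state reachable from Listen satisfies EF ¬rst.
Listen ∈ Sat(AG EF ¬rst).

Yes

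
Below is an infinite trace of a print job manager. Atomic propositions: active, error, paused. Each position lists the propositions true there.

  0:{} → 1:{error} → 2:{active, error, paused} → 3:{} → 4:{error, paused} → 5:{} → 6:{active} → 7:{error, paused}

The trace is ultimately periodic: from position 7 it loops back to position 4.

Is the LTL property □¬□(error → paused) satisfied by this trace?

¬□(error → paused) must hold at every position from 0 onward. It fails at position 2, so □¬□(error → paused) is false.

No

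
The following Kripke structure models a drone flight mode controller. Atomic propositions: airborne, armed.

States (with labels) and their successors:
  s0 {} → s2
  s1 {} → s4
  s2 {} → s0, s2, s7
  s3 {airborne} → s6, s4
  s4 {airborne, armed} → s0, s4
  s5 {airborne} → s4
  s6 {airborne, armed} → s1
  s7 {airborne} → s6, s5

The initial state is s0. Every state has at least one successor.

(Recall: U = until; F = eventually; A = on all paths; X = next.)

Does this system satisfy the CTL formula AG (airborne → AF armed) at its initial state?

Satisfied

States satisfying airborne → AF armed: {s0, s1, s2, s3, s4, s5, s6, s7}.
States satisfying AG (airborne → AF armed): {s0, s1, s2, s3, s4, s5, s6, s7}.
Every state reachable from s0 satisfies airborne → AF armed.
s0 ∈ Sat(AG (airborne → AF armed)).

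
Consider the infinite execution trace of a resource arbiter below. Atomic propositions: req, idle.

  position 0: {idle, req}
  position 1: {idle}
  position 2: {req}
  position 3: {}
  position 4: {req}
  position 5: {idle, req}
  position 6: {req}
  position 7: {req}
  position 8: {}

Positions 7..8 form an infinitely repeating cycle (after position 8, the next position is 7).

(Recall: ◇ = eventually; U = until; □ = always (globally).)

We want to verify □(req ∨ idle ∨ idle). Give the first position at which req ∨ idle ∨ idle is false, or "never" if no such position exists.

3

Check req ∨ idle ∨ idle at each position in order: 0 ✓, 1 ✓, 2 ✓.
At position 3 the labels are {}, so req ∨ idle ∨ idle is false there. This is the first violation.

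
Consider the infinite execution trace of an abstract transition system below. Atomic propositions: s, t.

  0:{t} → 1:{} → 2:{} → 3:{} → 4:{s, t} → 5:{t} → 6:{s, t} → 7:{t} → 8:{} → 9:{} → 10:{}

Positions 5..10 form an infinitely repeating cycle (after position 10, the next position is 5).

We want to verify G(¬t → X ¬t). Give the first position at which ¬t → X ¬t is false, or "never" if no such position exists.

Check ¬t → X ¬t at each position in order: 0 ✓, 1 ✓, 2 ✓.
At position 3 the labels are {} and the next position 4 has {s, t}, so ¬t → X ¬t is false there. This is the first violation.

3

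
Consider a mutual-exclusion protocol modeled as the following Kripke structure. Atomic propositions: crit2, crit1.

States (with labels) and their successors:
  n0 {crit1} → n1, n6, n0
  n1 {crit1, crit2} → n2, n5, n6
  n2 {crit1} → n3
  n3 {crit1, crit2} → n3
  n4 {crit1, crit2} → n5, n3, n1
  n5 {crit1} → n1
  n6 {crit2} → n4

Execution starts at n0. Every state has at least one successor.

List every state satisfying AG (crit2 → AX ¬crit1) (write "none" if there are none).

none

States satisfying crit2 → AX ¬crit1: {n0, n2, n5}.
States satisfying AG (crit2 → AX ¬crit1): ∅.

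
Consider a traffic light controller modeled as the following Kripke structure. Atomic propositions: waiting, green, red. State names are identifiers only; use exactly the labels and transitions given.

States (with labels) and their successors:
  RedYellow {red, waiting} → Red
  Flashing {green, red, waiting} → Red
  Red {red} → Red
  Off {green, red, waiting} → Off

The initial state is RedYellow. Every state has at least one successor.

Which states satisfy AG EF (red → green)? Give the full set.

States satisfying EF (red → green): {Flashing, Off}.
States satisfying AG EF (red → green): {Off}.

{Off}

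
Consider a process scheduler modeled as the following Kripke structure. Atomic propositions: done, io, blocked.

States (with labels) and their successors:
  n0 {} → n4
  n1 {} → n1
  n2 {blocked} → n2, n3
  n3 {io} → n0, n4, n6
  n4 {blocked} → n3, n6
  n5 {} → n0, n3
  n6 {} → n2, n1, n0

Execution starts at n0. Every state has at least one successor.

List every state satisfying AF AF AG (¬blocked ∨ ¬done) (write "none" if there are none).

States satisfying AF AG (¬blocked ∨ ¬done): {n0, n1, n2, n3, n4, n5, n6}.
States satisfying AF AF AG (¬blocked ∨ ¬done): {n0, n1, n2, n3, n4, n5, n6}.

{n0, n1, n2, n3, n4, n5, n6}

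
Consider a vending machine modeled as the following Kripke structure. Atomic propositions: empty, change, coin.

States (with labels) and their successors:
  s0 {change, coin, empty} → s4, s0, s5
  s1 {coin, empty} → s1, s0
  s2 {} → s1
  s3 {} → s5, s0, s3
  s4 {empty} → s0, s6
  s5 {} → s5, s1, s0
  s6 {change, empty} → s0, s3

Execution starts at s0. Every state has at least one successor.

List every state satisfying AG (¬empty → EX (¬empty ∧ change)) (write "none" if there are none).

States satisfying ¬empty → EX (¬empty ∧ change): {s0, s1, s4, s6}.
States satisfying AG (¬empty → EX (¬empty ∧ change)): ∅.

none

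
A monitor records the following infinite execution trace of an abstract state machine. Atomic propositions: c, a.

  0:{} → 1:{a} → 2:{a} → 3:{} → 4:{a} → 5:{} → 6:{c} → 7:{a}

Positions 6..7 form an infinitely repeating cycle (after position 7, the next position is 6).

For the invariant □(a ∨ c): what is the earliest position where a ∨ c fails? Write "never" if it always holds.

At position 0 the labels are {}, so a ∨ c is false there. This is the first violation.

0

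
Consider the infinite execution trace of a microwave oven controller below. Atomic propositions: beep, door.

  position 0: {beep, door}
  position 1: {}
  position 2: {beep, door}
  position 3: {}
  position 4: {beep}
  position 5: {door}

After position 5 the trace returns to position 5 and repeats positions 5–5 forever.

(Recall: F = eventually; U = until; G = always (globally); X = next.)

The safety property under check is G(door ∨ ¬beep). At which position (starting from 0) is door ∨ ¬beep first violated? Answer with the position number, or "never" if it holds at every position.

4

Check door ∨ ¬beep at each position in order: 0 ✓, 1 ✓, 2 ✓, 3 ✓.
At position 4 the labels are {beep}, so door ∨ ¬beep is false there. This is the first violation.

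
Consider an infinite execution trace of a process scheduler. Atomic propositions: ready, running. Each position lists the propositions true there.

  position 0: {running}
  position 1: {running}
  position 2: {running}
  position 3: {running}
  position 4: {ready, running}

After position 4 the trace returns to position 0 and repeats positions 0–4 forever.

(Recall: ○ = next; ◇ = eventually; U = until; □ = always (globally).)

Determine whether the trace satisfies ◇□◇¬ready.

Yes

□◇¬ready holds at position 0, which is reachable from 0, so ◇□◇¬ready holds.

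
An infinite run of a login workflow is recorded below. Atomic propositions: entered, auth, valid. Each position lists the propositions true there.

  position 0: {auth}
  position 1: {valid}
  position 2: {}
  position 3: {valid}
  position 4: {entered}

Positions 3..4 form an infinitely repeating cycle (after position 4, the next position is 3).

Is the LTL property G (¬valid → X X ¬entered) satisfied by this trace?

¬valid → X X ¬entered must hold at every position from 0 onward. It fails at position 2, so G (¬valid → X X ¬entered) is false.
Positions where ¬valid holds: 0, 2, 4.
Check X X ¬entered at each: 0→ok, 2→fails, 4→fails.

No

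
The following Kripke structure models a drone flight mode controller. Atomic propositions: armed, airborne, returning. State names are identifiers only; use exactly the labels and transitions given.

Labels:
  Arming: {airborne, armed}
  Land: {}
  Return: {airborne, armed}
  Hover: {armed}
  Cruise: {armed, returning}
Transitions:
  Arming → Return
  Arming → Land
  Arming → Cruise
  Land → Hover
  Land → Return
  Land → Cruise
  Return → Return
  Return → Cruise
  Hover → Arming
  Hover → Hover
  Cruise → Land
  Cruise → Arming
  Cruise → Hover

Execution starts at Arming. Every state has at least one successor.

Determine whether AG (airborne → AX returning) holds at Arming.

States satisfying airborne → AX returning: {Land, Hover, Cruise}.
States satisfying AG (airborne → AX returning): ∅.
Arming is reachable from Arming and violates airborne → AX returning, so AG fails at Arming.
Arming ∉ Sat(AG (airborne → AX returning)).

Violated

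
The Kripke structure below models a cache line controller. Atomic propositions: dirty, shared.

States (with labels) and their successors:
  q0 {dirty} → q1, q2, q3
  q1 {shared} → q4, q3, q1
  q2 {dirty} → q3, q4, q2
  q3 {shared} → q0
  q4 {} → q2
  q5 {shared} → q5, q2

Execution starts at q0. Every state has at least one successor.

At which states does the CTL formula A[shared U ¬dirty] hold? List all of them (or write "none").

{q1, q3, q4, q5}

States satisfying shared: {q1, q3, q5}.
States satisfying ¬dirty: {q1, q3, q4, q5}.
States satisfying A[shared U ¬dirty]: {q1, q3, q4, q5}.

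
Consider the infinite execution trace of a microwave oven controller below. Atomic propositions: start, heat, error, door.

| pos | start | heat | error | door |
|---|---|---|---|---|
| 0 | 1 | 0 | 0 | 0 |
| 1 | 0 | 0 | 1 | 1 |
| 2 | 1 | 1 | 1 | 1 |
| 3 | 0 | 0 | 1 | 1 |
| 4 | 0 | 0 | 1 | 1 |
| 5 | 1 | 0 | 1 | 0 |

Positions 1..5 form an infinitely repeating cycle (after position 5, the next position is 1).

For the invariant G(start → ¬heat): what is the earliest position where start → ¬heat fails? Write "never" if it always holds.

2

Check start → ¬heat at each position in order: 0 ✓, 1 ✓.
At position 2 the labels are {door, error, heat, start}, so start → ¬heat is false there. This is the first violation.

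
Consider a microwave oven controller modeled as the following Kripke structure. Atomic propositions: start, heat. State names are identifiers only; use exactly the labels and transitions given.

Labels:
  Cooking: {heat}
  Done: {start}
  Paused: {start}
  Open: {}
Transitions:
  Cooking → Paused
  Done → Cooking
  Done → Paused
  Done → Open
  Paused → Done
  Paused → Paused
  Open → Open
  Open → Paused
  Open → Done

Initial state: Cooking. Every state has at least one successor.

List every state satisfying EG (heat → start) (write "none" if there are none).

{Done, Paused, Open}

States satisfying heat → start: {Done, Paused, Open}.
States satisfying EG (heat → start): {Done, Paused, Open}.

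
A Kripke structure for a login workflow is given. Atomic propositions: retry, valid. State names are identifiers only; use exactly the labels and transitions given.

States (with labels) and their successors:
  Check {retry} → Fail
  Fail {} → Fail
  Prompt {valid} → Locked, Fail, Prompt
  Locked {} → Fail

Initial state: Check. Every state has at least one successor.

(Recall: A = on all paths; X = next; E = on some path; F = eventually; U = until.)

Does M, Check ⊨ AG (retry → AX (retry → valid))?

Yes

States satisfying retry → AX (retry → valid): {Check, Fail, Prompt, Locked}.
States satisfying AG (retry → AX (retry → valid)): {Check, Fail, Prompt, Locked}.
Every state reachable from Check satisfies retry → AX (retry → valid).
Check ∈ Sat(AG (retry → AX (retry → valid))).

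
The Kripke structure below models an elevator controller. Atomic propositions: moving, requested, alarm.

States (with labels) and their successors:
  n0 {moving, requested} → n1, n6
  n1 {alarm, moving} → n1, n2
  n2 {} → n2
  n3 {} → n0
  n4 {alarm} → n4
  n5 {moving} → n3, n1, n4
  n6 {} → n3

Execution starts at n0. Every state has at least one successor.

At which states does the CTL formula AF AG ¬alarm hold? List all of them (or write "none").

{n2}

States satisfying AG ¬alarm: {n2}.
States satisfying AF AG ¬alarm: {n2}.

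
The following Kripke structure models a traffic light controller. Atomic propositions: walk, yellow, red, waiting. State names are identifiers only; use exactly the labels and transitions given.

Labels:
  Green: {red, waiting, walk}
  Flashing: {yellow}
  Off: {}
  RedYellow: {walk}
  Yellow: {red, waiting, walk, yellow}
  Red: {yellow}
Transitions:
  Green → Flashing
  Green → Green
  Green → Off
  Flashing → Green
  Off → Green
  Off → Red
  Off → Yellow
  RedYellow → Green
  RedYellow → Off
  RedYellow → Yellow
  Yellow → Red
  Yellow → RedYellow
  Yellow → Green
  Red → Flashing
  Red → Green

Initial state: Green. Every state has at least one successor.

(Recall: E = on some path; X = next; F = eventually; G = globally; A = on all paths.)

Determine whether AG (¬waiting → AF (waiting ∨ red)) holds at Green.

Satisfied

States satisfying ¬waiting → AF (waiting ∨ red): {Green, Flashing, Off, RedYellow, Yellow, Red}.
States satisfying AG (¬waiting → AF (waiting ∨ red)): {Green, Flashing, Off, RedYellow, Yellow, Red}.
Every state reachable from Green satisfies ¬waiting → AF (waiting ∨ red).
Green ∈ Sat(AG (¬waiting → AF (waiting ∨ red))).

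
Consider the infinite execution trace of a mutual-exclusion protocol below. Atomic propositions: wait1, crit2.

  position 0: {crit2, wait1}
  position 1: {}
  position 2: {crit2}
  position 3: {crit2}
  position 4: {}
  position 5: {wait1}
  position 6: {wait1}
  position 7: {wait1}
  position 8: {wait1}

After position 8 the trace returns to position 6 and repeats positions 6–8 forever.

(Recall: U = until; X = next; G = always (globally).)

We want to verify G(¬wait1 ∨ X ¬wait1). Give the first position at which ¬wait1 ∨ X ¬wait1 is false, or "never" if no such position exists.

Check ¬wait1 ∨ X ¬wait1 at each position in order: 0 ✓, 1 ✓, 2 ✓, 3 ✓, 4 ✓.
At position 5 the labels are {wait1} and the next position 6 has {wait1}, so ¬wait1 ∨ X ¬wait1 is false there. This is the first violation.

5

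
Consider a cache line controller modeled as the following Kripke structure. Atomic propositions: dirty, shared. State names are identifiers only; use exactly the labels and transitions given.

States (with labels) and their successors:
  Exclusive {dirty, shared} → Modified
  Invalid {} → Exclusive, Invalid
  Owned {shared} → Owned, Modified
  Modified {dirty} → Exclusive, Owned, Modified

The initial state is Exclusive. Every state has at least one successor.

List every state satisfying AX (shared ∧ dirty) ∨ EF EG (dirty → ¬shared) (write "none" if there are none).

States satisfying shared ∧ dirty: {Exclusive}.
States satisfying AX (shared ∧ dirty): ∅.
States satisfying EG (dirty → ¬shared): {Invalid, Owned, Modified}.
States satisfying EF EG (dirty → ¬shared): {Exclusive, Invalid, Owned, Modified}.
States satisfying AX (shared ∧ dirty) ∨ EF EG (dirty → ¬shared): {Exclusive, Invalid, Owned, Modified}.

{Exclusive, Invalid, Owned, Modified}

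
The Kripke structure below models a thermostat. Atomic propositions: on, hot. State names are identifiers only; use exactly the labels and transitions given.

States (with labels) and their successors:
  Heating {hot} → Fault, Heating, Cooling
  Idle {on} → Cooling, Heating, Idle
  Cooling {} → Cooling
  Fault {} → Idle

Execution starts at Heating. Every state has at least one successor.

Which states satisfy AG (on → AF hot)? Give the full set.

States satisfying on → AF hot: {Heating, Cooling, Fault}.
States satisfying AG (on → AF hot): {Cooling}.

{Cooling}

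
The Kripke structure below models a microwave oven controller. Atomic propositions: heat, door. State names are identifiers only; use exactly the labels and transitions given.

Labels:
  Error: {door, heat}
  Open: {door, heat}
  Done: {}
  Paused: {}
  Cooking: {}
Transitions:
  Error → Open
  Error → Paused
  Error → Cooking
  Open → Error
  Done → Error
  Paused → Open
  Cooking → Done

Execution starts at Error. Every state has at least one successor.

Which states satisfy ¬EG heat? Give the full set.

{Done, Paused, Cooking}

States satisfying heat: {Error, Open}.
States satisfying EG heat: {Error, Open}.
States satisfying ¬EG heat: {Done, Paused, Cooking}.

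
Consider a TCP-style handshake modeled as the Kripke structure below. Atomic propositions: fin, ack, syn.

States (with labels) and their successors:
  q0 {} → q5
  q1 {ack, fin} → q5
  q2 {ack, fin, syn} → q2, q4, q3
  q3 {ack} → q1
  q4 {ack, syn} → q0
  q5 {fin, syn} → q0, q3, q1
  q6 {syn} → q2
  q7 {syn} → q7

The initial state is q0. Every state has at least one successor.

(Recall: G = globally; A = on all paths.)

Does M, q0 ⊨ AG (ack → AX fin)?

Holds

States satisfying ack → AX fin: {q0, q1, q3, q5, q6, q7}.
States satisfying AG (ack → AX fin): {q0, q1, q3, q5, q7}.
Every state reachable from q0 satisfies ack → AX fin.
q0 ∈ Sat(AG (ack → AX fin)).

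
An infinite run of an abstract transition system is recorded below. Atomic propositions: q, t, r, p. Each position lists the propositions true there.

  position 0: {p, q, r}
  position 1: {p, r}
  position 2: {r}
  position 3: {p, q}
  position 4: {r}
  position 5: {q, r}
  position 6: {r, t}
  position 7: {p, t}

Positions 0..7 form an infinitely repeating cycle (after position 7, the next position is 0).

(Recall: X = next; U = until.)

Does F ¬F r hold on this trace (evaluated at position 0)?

No

¬F r is false at every position 0..7, so it never becomes true and F ¬F r fails.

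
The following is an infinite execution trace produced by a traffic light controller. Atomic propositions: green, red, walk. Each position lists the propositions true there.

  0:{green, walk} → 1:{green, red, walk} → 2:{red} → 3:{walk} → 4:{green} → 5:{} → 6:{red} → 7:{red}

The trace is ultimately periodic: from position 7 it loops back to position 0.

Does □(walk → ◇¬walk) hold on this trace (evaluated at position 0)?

walk → ◇¬walk holds at every position 0..7, and those are all positions ever visited, so □(walk → ◇¬walk) holds.
Positions where walk holds: 0, 1, 3.
Check ◇¬walk at each: 0→ok, 1→ok, 3→ok.

Satisfied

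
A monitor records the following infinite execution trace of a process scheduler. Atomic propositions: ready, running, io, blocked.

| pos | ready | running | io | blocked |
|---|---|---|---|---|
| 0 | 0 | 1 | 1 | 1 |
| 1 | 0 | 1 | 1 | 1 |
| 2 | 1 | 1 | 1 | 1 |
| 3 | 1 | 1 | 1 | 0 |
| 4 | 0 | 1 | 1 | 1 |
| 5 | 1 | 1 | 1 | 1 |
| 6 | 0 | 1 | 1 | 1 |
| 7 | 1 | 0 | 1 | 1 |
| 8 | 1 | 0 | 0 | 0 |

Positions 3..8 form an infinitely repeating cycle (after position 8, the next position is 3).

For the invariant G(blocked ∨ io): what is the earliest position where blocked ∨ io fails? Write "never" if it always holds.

8

Check blocked ∨ io at each position in order: 0 ✓, 1 ✓, 2 ✓, 3 ✓, 4 ✓, 5 ✓, 6 ✓, 7 ✓.
At position 8 the labels are {ready}, so blocked ∨ io is false there. This is the first violation.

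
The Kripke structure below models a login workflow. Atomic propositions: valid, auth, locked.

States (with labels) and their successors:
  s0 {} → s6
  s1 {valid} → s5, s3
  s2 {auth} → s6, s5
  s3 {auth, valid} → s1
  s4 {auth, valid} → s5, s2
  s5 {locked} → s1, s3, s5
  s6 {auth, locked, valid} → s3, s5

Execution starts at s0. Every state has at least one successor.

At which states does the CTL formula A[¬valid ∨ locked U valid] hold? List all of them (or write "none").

States satisfying ¬valid ∨ locked: {s0, s2, s5, s6}.
States satisfying valid: {s1, s3, s4, s6}.
States satisfying A[¬valid ∨ locked U valid]: {s0, s1, s3, s4, s6}.

{s0, s1, s3, s4, s6}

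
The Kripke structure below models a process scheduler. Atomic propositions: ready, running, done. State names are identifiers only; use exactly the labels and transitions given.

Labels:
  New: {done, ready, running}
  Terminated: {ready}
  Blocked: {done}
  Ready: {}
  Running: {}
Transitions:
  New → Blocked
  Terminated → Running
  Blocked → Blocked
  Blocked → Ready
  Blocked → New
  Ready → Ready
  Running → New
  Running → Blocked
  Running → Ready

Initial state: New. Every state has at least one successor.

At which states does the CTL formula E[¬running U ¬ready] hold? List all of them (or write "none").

States satisfying ¬running: {Terminated, Blocked, Ready, Running}.
States satisfying ¬ready: {Blocked, Ready, Running}.
States satisfying E[¬running U ¬ready]: {Terminated, Blocked, Ready, Running}.

{Terminated, Blocked, Ready, Running}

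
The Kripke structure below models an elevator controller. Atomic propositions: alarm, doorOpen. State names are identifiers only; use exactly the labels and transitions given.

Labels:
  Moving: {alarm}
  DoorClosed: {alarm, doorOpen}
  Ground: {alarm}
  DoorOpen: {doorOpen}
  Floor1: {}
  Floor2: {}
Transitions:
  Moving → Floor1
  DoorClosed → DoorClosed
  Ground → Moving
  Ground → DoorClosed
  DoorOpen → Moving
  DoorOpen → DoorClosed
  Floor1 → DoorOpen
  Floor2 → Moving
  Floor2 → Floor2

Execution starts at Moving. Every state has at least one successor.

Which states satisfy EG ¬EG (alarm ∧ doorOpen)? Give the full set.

States satisfying ¬EG (alarm ∧ doorOpen): {Moving, Ground, DoorOpen, Floor1, Floor2}.
States satisfying EG ¬EG (alarm ∧ doorOpen): {Moving, Ground, DoorOpen, Floor1, Floor2}.

{Moving, Ground, DoorOpen, Floor1, Floor2}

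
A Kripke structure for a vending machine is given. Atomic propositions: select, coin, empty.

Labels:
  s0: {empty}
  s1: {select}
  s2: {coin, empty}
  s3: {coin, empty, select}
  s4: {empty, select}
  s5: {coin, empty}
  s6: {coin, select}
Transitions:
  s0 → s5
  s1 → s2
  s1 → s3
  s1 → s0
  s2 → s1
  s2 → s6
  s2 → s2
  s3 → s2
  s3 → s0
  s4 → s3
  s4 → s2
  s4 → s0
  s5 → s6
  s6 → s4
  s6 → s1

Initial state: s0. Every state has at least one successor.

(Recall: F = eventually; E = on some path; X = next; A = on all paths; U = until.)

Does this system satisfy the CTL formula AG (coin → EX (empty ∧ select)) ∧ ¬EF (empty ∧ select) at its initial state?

States satisfying coin → EX (empty ∧ select): {s0, s1, s4, s6}.
States satisfying AG (coin → EX (empty ∧ select)): ∅.
States satisfying empty ∧ select: {s3, s4}.
States satisfying EF (empty ∧ select): {s0, s1, s2, s3, s4, s5, s6}.
States satisfying ¬EF (empty ∧ select): ∅.
States satisfying AG (coin → EX (empty ∧ select)) ∧ ¬EF (empty ∧ select): ∅.
s0 ∉ Sat(AG (coin → EX (empty ∧ select)) ∧ ¬EF (empty ∧ select)).

Violated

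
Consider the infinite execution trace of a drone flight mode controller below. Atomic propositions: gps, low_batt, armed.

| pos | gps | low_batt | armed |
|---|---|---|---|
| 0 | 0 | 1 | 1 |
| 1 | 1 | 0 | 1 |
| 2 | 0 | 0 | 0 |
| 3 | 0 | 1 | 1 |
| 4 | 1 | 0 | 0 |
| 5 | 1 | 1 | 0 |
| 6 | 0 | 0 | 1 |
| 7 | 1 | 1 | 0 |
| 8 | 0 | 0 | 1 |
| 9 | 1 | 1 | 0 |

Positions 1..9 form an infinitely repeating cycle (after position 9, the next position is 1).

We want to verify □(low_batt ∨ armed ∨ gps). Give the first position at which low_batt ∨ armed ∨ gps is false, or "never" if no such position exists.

Check low_batt ∨ armed ∨ gps at each position in order: 0 ✓, 1 ✓.
At position 2 the labels are {}, so low_batt ∨ armed ∨ gps is false there. This is the first violation.

2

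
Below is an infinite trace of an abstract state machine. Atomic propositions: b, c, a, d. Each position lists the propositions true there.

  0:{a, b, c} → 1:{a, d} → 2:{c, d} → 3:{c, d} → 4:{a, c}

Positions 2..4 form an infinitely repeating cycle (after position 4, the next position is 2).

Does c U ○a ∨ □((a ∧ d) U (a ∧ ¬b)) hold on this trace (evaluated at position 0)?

Holds

Walking from position 0: ○a first holds at position 0, and c holds at every earlier position along the way, so c U ○a holds.
(a ∧ d) U (a ∧ ¬b) must hold at every position from 0 onward. It fails at position 0, so □((a ∧ d) U (a ∧ ¬b)) is false.
At position 0: c U ○a is true; □((a ∧ d) U (a ∧ ¬b)) is false; so c U ○a ∨ □((a ∧ d) U (a ∧ ¬b)) is true.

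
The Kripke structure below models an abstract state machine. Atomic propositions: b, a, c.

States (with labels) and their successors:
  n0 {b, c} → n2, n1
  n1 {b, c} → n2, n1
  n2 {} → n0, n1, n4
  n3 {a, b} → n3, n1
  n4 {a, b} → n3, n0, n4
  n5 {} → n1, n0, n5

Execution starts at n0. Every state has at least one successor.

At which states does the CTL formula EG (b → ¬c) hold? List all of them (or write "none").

States satisfying b → ¬c: {n2, n3, n4, n5}.
States satisfying EG (b → ¬c): {n2, n3, n4, n5}.

{n2, n3, n4, n5}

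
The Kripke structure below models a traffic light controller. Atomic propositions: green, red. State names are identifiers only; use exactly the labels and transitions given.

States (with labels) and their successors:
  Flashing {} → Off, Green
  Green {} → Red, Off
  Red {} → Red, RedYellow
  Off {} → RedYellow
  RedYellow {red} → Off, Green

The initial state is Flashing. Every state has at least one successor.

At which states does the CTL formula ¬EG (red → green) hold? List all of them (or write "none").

{Off, RedYellow}

States satisfying red → green: {Flashing, Green, Red, Off}.
States satisfying EG (red → green): {Flashing, Green, Red}.
States satisfying ¬EG (red → green): {Off, RedYellow}.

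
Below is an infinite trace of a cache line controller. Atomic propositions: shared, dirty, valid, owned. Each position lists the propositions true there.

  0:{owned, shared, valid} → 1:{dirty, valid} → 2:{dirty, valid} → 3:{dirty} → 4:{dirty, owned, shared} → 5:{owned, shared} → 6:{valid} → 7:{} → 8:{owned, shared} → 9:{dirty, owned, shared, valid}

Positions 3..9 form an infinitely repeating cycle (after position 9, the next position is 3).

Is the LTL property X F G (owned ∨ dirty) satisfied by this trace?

The position after 0 is 1; F G (owned ∨ dirty) is false there.

Does not hold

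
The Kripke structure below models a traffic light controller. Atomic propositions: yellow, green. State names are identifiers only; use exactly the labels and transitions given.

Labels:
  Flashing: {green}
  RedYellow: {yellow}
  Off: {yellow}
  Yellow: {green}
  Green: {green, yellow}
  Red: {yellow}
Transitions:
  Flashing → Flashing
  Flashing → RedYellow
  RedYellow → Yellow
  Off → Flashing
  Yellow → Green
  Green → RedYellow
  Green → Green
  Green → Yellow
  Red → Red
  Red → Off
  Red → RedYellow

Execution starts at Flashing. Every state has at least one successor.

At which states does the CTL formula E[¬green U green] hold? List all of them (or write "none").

{Flashing, RedYellow, Off, Yellow, Green, Red}

States satisfying ¬green: {RedYellow, Off, Red}.
States satisfying green: {Flashing, Yellow, Green}.
States satisfying E[¬green U green]: {Flashing, RedYellow, Off, Yellow, Green, Red}.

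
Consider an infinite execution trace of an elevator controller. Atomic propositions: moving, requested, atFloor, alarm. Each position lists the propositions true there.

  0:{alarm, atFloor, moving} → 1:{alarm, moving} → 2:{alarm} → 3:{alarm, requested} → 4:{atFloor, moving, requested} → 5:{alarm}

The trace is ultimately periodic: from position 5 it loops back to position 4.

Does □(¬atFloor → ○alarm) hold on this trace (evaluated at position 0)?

Violated

¬atFloor → ○alarm must hold at every position from 0 onward. It fails at position 3, so □(¬atFloor → ○alarm) is false.
Positions where ¬atFloor holds: 1, 2, 3, 5.
Check ○alarm at each: 1→ok, 2→ok, 3→fails, 5→fails.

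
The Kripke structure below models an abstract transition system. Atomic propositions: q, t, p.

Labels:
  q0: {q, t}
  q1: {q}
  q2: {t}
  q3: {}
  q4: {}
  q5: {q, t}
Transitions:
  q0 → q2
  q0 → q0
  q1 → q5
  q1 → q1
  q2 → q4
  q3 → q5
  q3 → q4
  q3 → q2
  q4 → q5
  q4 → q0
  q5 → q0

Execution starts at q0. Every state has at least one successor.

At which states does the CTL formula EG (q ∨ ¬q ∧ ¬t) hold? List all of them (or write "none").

{q0, q1, q3, q4, q5}

States satisfying q ∨ ¬q ∧ ¬t: {q0, q1, q3, q4, q5}.
States satisfying EG (q ∨ ¬q ∧ ¬t): {q0, q1, q3, q4, q5}.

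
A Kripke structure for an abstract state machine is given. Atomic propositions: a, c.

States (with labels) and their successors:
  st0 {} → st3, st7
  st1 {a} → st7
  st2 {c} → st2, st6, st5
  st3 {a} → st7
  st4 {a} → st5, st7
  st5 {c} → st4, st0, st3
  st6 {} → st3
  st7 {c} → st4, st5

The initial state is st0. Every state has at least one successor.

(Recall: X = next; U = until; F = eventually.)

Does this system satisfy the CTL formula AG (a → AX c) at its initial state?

States satisfying a → AX c: {st0, st1, st2, st3, st4, st5, st6, st7}.
States satisfying AG (a → AX c): {st0, st1, st2, st3, st4, st5, st6, st7}.
Every state reachable from st0 satisfies a → AX c.
st0 ∈ Sat(AG (a → AX c)).

Holds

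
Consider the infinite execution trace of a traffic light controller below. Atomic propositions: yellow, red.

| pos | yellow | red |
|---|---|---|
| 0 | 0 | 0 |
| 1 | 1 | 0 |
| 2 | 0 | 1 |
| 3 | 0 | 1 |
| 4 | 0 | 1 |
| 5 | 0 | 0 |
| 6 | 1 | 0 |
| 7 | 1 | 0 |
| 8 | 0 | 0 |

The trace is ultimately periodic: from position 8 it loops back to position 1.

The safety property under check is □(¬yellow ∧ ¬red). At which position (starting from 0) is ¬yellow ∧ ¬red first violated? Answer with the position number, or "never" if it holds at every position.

1

Check ¬yellow ∧ ¬red at each position in order: 0 ✓.
At position 1 the labels are {yellow}, so ¬yellow ∧ ¬red is false there. This is the first violation.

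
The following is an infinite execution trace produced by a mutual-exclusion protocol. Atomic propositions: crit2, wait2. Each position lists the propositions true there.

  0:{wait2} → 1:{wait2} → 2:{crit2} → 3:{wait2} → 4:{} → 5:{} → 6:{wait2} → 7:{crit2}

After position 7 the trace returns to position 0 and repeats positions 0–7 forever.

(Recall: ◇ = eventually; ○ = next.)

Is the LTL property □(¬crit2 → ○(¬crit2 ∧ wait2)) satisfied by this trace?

Does not hold

¬crit2 → ○(¬crit2 ∧ wait2) must hold at every position from 0 onward. It fails at position 1, so □(¬crit2 → ○(¬crit2 ∧ wait2)) is false.
Positions where ¬crit2 holds: 0, 1, 3, 4, 5, 6.
Check ○(¬crit2 ∧ wait2) at each: 0→ok, 1→fails, 3→fails, 4→fails, 5→ok, 6→fails.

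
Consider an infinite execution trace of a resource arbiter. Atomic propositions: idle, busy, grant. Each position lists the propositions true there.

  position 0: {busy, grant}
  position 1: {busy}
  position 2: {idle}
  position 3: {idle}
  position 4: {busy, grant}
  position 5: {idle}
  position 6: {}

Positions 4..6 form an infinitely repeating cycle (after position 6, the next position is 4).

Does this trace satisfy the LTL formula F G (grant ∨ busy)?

No

G (grant ∨ busy) is false at every position 0..6, so it never becomes true and F G (grant ∨ busy) fails.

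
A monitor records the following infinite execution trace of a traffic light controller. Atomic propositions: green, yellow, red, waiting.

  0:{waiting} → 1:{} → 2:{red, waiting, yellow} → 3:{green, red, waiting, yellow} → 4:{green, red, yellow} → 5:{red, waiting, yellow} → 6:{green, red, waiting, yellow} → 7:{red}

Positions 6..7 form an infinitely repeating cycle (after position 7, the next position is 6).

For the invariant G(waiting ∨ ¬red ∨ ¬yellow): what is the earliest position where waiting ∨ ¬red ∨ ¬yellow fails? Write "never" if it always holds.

4

Check waiting ∨ ¬red ∨ ¬yellow at each position in order: 0 ✓, 1 ✓, 2 ✓, 3 ✓.
At position 4 the labels are {green, red, yellow}, so waiting ∨ ¬red ∨ ¬yellow is false there. This is the first violation.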